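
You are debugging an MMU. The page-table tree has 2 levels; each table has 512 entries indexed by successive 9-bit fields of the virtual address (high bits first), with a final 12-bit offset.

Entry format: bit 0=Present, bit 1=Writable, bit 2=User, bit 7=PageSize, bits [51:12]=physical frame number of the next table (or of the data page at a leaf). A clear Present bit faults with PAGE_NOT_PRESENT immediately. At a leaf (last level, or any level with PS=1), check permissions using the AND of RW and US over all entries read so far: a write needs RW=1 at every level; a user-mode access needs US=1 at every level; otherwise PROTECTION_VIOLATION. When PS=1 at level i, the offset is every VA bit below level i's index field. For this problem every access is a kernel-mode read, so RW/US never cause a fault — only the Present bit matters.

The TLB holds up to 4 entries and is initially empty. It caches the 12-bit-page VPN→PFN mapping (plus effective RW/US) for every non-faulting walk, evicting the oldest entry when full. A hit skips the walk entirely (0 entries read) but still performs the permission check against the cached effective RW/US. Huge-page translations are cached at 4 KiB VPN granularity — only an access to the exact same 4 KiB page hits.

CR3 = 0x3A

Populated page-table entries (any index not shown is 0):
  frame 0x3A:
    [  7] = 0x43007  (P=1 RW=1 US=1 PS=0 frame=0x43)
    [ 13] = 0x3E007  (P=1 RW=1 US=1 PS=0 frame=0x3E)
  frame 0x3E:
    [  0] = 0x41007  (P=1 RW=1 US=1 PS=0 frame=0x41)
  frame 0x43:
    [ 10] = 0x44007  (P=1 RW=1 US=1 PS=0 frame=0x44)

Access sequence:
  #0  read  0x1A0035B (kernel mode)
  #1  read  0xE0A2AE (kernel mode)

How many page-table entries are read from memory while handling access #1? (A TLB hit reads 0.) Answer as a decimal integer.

Walk each access:
#0 VA=0x1A0035B (r,kernel):
  [0] read 0x3A idx=13: raw=0x3E007 flags P=1 W=1 U=1 S=0
  [1] read 0x3E idx=0: raw=0x41007 flags P=1 W=1 U=1 S=0
  ⇒ phys 0x4135B  [2 reads]
#1 VA=0xE0A2AE (r,kernel):
  [0] read 0x3A idx=7: raw=0x43007 flags P=1 W=1 U=1 S=0
  [1] read 0x43 idx=10: raw=0x44007 flags P=1 W=1 U=1 S=0
  ⇒ phys 0x442AE  [2 reads]

Entries read for #1: 2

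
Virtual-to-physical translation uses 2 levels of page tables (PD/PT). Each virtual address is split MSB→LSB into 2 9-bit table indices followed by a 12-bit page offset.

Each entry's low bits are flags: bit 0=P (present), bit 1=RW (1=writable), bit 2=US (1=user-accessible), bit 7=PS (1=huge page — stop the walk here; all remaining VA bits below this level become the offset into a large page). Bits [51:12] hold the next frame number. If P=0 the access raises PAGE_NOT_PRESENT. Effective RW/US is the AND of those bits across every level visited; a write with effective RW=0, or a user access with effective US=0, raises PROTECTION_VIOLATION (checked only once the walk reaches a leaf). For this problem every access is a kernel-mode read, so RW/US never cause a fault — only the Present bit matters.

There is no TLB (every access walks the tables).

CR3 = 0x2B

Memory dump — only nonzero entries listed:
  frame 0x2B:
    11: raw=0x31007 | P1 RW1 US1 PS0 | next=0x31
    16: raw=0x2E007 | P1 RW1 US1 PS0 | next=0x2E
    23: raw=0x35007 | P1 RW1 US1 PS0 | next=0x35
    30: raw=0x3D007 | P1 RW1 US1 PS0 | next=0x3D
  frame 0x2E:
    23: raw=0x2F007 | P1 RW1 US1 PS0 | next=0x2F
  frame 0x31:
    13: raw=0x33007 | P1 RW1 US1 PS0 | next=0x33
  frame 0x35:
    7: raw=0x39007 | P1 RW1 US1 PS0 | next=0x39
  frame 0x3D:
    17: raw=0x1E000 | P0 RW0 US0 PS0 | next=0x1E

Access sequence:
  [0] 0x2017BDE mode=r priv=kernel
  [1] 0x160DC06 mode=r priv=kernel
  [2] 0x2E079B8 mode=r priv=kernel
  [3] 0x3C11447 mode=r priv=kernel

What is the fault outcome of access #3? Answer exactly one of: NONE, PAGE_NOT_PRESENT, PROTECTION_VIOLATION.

Per-access translation:
#0 VA=0x2017BDE (r,kernel):
  lvl0: tbl 0x2B, slot 16 ⇒ 0x2E007 (P1/RW1/US1/PS0)
  lvl1: tbl 0x2E, slot 23 ⇒ 0x2F007 (P1/RW1/US1/PS0)
  → PA=0x2FBDE  (2 entries read)
#1 VA=0x160DC06 (r,kernel):
  lvl0: tbl 0x2B, slot 11 ⇒ 0x31007 (P1/RW1/US1/PS0)
  lvl1: tbl 0x31, slot 13 ⇒ 0x33007 (P1/RW1/US1/PS0)
  → PA=0x33C06  (2 entries read)
#2 VA=0x2E079B8 (r,kernel):
  lvl0: tbl 0x2B, slot 23 ⇒ 0x35007 (P1/RW1/US1/PS0)
  lvl1: tbl 0x35, slot 7 ⇒ 0x39007 (P1/RW1/US1/PS0)
  → PA=0x399B8  (2 entries read)
#3 VA=0x3C11447 (r,kernel):
  lvl0: tbl 0x2B, slot 30 ⇒ 0x3D007 (P1/RW1/US1/PS0)
  lvl1: tbl 0x3D, slot 17 ⇒ 0x1E000 (P0/RW0/US0/PS0)
  → PAGE_NOT_PRESENT  (2 entries read)

Access #3 fault: PAGE_NOT_PRESENT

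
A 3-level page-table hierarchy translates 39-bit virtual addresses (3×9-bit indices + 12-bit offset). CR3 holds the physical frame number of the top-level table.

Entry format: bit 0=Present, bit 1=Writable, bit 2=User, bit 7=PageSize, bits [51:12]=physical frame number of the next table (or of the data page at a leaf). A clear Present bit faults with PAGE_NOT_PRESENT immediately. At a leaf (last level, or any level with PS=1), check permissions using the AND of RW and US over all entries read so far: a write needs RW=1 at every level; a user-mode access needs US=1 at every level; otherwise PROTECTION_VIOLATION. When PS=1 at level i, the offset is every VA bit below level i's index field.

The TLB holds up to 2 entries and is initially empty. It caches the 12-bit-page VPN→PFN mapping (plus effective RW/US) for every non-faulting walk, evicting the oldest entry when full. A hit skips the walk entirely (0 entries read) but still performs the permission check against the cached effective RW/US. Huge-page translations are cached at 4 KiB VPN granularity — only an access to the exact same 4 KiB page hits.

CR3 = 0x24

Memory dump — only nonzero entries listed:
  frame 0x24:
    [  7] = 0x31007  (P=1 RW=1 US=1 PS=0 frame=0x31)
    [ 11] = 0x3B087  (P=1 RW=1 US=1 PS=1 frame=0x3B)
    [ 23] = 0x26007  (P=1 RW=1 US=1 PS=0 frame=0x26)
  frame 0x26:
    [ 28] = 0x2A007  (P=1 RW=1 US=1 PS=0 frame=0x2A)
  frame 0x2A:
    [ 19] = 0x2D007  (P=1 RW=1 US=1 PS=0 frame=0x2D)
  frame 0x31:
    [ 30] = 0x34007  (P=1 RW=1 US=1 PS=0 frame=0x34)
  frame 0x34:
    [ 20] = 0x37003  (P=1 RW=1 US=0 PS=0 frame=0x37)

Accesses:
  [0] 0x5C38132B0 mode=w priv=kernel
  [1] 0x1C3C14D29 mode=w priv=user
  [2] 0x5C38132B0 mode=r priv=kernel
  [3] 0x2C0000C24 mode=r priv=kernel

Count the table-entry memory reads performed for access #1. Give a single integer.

Walk each access:
#0 VA=0x5C38132B0 (w,kernel):
  L0 @0x24[23] → 0x26007  P=1,RW=1,US=1,PS=0
  L1 @0x26[28] → 0x2A007  P=1,RW=1,US=1,PS=0
  L2 @0x2A[19] → 0x2D007  P=1,RW=1,US=1,PS=0
  → PA=0x2D2B0  (3 entries read)
#1 VA=0x1C3C14D29 (w,user):
  L0 @0x24[7] → 0x31007  P=1,RW=1,US=1,PS=0
  L1 @0x31[30] → 0x34007  P=1,RW=1,US=1,PS=0
  L2 @0x34[20] → 0x37003  P=1,RW=1,US=0,PS=0
  → PROTECTION_VIOLATION  (3 entries read)
#2 VA=0x5C38132B0 (r,kernel):
  TLB hit vpn=0x5C3813 → PA=0x2D2B0
#3 VA=0x2C0000C24 (r,kernel):
  L0 @0x24[11] → 0x3B087  P=1,RW=1,US=1,PS=1
  → PA=0x3BC24 (huge @L0)  (1 entries read)

Entries read for #1: 3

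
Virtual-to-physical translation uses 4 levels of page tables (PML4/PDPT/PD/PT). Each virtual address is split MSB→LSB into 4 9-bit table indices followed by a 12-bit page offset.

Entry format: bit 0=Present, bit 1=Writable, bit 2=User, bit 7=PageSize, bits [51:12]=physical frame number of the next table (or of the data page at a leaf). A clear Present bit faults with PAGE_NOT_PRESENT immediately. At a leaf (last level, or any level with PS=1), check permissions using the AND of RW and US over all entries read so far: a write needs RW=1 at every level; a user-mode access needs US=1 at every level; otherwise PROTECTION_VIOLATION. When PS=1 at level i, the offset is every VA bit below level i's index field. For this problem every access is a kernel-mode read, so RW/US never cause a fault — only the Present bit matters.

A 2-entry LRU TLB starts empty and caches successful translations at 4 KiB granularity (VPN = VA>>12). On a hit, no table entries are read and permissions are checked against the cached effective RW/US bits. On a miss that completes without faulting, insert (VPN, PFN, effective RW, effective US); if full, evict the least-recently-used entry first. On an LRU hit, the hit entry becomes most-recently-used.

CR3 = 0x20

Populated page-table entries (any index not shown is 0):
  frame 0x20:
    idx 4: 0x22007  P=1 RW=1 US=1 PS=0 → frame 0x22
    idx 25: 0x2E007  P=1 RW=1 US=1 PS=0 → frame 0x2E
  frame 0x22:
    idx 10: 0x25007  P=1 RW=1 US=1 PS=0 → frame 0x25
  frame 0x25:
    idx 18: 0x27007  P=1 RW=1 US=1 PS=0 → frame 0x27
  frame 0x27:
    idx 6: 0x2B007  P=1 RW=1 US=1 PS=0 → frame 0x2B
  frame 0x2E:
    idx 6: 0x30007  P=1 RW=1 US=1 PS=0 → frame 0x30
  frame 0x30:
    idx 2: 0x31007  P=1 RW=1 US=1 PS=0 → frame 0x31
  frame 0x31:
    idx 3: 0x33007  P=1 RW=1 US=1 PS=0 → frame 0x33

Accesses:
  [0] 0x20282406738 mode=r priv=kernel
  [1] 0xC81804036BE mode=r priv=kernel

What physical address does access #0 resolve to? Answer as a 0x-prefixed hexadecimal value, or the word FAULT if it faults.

Walk each access:
#0 VA=0x20282406738 (r,kernel):
  L0: frame=0x20 idx=4 entry=0x22007 [P=1 RW=1 US=1 PS=0]
  L1: frame=0x22 idx=10 entry=0x25007 [P=1 RW=1 US=1 PS=0]
  L2: frame=0x25 idx=18 entry=0x27007 [P=1 RW=1 US=1 PS=0]
  L3: frame=0x27 idx=6 entry=0x2B007 [P=1 RW=1 US=1 PS=0]
  → PA=0x2B738  (4 entries read)
#1 VA=0xC81804036BE (r,kernel):
  L0: frame=0x20 idx=25 entry=0x2E007 [P=1 RW=1 US=1 PS=0]
  L1: frame=0x2E idx=6 entry=0x30007 [P=1 RW=1 US=1 PS=0]
  L2: frame=0x30 idx=2 entry=0x31007 [P=1 RW=1 US=1 PS=0]
  L3: frame=0x31 idx=3 entry=0x33007 [P=1 RW=1 US=1 PS=0]
  → PA=0x336BE  (4 entries read)

Access #0 PA: 0x2B738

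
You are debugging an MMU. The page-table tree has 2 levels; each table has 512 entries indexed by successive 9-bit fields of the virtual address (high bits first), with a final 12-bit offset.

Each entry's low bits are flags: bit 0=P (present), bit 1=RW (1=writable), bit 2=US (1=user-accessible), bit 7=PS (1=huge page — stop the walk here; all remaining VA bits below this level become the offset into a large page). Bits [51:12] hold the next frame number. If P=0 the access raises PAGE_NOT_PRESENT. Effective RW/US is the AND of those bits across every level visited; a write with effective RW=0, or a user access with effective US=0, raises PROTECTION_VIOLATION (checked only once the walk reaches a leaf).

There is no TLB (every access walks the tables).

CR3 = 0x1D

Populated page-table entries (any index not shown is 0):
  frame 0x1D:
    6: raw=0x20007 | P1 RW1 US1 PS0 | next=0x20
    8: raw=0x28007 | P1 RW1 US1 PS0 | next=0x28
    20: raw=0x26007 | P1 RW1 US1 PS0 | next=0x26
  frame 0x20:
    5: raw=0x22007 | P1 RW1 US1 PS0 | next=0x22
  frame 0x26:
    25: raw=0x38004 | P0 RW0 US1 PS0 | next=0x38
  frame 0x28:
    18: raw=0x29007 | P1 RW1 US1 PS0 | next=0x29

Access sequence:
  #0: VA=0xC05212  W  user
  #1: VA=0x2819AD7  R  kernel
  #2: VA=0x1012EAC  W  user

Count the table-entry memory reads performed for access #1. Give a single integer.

Trace:
#0 VA=0xC05212 (w,user):
  [0] read 0x1D idx=6: raw=0x20007 flags P=1 W=1 U=1 S=0
  [1] read 0x20 idx=5: raw=0x22007 flags P=1 W=1 U=1 S=0
  → PA=0x22212  (2 entries read)
#1 VA=0x2819AD7 (r,kernel):
  [0] read 0x1D idx=20: raw=0x26007 flags P=1 W=1 U=1 S=0
  [1] read 0x26 idx=25: raw=0x38004 flags P=0 W=0 U=1 S=0
  ⇒ fault: PAGE_NOT_PRESENT  — 2 lookups
#2 VA=0x1012EAC (w,user):
  [0] read 0x1D idx=8: raw=0x28007 flags P=1 W=1 U=1 S=0
  [1] read 0x28 idx=18: raw=0x29007 flags P=1 W=1 U=1 S=0
  → PA=0x29EAC  (2 entries read)

Entries read for #1: 2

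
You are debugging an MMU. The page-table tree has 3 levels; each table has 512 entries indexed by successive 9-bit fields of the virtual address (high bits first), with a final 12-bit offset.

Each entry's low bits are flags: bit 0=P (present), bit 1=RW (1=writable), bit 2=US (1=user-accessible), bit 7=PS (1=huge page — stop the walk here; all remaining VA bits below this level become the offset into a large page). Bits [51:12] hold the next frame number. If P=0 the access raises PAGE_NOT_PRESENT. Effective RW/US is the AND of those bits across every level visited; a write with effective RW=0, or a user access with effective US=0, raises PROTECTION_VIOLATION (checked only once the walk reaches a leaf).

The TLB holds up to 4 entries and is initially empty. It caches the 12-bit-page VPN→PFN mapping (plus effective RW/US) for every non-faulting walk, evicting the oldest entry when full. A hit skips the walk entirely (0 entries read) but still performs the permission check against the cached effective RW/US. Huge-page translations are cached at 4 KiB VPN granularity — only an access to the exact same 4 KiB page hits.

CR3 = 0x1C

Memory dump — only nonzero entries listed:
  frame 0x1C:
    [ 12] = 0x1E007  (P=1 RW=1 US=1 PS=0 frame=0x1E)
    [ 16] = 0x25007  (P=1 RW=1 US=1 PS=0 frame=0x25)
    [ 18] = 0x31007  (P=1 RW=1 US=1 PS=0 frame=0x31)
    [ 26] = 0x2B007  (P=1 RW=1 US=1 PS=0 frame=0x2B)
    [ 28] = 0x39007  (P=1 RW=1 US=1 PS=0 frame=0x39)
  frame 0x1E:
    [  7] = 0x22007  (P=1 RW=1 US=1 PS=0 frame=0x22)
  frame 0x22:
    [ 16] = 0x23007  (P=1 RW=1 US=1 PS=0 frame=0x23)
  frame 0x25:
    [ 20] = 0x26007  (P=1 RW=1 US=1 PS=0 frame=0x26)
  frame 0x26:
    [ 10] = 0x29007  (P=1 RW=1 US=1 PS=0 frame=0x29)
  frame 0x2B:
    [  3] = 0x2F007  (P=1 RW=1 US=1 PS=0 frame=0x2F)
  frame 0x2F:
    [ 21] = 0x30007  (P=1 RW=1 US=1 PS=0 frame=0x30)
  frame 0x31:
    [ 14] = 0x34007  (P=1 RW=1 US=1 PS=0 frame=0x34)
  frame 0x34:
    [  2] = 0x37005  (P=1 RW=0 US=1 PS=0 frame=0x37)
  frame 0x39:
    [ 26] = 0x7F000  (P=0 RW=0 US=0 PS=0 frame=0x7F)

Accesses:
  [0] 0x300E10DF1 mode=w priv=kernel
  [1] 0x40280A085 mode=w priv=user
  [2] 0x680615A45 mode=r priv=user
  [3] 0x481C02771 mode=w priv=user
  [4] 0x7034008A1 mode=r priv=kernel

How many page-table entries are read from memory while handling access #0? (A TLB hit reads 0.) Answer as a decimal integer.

Trace:
#0 VA=0x300E10DF1 (w,kernel):
  [0] read 0x1C idx=12: raw=0x1E007 flags P=1 W=1 U=1 S=0
  [1] read 0x1E idx=7: raw=0x22007 flags P=1 W=1 U=1 S=0
  [2] read 0x22 idx=16: raw=0x23007 flags P=1 W=1 U=1 S=0
  → PA=0x23DF1  (3 entries read)
#1 VA=0x40280A085 (w,user):
  [0] read 0x1C idx=16: raw=0x25007 flags P=1 W=1 U=1 S=0
  [1] read 0x25 idx=20: raw=0x26007 flags P=1 W=1 U=1 S=0
  [2] read 0x26 idx=10: raw=0x29007 flags P=1 W=1 U=1 S=0
  → PA=0x29085  (3 entries read)
#2 VA=0x680615A45 (r,user):
  [0] read 0x1C idx=26: raw=0x2B007 flags P=1 W=1 U=1 S=0
  [1] read 0x2B idx=3: raw=0x2F007 flags P=1 W=1 U=1 S=0
  [2] read 0x2F idx=21: raw=0x30007 flags P=1 W=1 U=1 S=0
  → PA=0x30A45  (3 entries read)
#3 VA=0x481C02771 (w,user):
  [0] read 0x1C idx=18: raw=0x31007 flags P=1 W=1 U=1 S=0
  [1] read 0x31 idx=14: raw=0x34007 flags P=1 W=1 U=1 S=0
  [2] read 0x34 idx=2: raw=0x37005 flags P=1 W=0 U=1 S=0
  ⇒ fault: PROTECTION_VIOLATION  — 3 lookups
#4 VA=0x7034008A1 (r,kernel):
  [0] read 0x1C idx=28: raw=0x39007 flags P=1 W=1 U=1 S=0
  [1] read 0x39 idx=26: raw=0x7F000 flags P=0 W=0 U=0 S=0
  ⇒ fault: PAGE_NOT_PRESENT  — 2 lookups

Entries read for #0: 3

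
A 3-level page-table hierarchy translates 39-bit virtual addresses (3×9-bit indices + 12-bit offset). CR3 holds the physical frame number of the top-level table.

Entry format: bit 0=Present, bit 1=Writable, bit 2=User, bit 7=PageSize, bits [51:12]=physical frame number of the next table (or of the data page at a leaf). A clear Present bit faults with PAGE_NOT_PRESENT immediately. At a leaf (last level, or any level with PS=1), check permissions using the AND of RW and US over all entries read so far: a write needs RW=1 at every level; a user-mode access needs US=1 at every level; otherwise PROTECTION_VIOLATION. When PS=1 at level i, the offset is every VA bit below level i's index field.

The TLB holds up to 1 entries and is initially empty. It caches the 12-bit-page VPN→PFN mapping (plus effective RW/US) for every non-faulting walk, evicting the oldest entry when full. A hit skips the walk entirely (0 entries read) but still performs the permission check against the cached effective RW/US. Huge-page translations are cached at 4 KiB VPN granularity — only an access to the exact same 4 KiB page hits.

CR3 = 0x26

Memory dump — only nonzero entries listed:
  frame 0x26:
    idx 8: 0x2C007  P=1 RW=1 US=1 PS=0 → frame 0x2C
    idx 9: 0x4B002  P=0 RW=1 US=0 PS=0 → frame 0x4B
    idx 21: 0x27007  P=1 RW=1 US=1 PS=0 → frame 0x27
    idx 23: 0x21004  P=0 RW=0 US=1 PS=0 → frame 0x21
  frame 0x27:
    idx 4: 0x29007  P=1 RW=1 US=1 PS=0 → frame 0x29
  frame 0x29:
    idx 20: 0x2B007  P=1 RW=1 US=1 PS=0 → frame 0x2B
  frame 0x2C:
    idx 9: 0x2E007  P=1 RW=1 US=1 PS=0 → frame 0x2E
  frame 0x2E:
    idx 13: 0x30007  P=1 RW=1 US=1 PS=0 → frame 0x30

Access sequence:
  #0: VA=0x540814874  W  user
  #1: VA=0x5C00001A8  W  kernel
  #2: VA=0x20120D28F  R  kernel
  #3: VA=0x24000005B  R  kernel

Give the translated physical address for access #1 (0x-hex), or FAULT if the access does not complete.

Walk each access:
#0 VA=0x540814874 (w,user):
  L0 @0x26[21] → 0x27007  P=1,RW=1,US=1,PS=0
  L1 @0x27[4] → 0x29007  P=1,RW=1,US=1,PS=0
  L2 @0x29[20] → 0x2B007  P=1,RW=1,US=1,PS=0
  ⇒ phys 0x2B874  [3 reads]
#1 VA=0x5C00001A8 (w,kernel):
  L0 @0x26[23] → 0x21004  P=0,RW=0,US=1,PS=0
  ✗ PAGE_NOT_PRESENT  [1 reads]
#2 VA=0x20120D28F (r,kernel):
  L0 @0x26[8] → 0x2C007  P=1,RW=1,US=1,PS=0
  L1 @0x2C[9] → 0x2E007  P=1,RW=1,US=1,PS=0
  L2 @0x2E[13] → 0x30007  P=1,RW=1,US=1,PS=0
  ⇒ phys 0x3028F  [3 reads]
#3 VA=0x24000005B (r,kernel):
  L0 @0x26[9] → 0x4B002  P=0,RW=1,US=0,PS=0
  ✗ PAGE_NOT_PRESENT  [1 reads]

Access #1 PA: FAULT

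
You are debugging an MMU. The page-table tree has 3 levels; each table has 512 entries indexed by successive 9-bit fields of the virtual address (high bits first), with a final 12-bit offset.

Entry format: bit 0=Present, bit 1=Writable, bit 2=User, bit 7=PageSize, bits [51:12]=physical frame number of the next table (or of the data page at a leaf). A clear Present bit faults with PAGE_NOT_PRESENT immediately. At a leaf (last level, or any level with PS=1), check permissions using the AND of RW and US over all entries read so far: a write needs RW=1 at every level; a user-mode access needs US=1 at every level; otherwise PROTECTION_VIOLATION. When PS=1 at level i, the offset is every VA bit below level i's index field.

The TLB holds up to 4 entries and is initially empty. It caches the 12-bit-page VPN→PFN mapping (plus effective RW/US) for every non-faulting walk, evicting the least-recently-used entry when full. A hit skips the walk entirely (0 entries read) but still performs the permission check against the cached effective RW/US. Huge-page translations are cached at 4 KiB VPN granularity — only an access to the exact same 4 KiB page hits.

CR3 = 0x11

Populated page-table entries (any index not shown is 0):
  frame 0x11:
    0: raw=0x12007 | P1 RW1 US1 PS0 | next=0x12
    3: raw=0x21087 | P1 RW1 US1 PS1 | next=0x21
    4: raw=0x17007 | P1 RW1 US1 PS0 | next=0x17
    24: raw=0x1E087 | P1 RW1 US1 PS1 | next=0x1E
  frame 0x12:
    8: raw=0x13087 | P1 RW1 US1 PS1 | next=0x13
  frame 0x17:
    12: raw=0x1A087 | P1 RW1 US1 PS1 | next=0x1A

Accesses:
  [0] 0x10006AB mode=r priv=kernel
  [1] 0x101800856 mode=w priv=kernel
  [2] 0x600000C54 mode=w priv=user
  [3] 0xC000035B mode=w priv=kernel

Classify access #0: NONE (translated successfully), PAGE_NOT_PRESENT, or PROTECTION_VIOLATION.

Trace:
#0 VA=0x10006AB (r,kernel):
  L0 @0x11[0] → 0x12007  P=1,RW=1,US=1,PS=0
  L1 @0x12[8] → 0x13087  P=1,RW=1,US=1,PS=1
  → PA=0x136AB (huge @L1)  (2 entries read)
#1 VA=0x101800856 (w,kernel):
  L0 @0x11[4] → 0x17007  P=1,RW=1,US=1,PS=0
  L1 @0x17[12] → 0x1A087  P=1,RW=1,US=1,PS=1
  → PA=0x1A856 (huge @L1)  (2 entries read)
#2 VA=0x600000C54 (w,user):
  L0 @0x11[24] → 0x1E087  P=1,RW=1,US=1,PS=1
  → PA=0x1EC54 (huge @L0)  (1 entries read)
#3 VA=0xC000035B (w,kernel):
  L0 @0x11[3] → 0x21087  P=1,RW=1,US=1,PS=1
  → PA=0x2135B (huge @L0)  (1 entries read)

Access #0 fault: NONE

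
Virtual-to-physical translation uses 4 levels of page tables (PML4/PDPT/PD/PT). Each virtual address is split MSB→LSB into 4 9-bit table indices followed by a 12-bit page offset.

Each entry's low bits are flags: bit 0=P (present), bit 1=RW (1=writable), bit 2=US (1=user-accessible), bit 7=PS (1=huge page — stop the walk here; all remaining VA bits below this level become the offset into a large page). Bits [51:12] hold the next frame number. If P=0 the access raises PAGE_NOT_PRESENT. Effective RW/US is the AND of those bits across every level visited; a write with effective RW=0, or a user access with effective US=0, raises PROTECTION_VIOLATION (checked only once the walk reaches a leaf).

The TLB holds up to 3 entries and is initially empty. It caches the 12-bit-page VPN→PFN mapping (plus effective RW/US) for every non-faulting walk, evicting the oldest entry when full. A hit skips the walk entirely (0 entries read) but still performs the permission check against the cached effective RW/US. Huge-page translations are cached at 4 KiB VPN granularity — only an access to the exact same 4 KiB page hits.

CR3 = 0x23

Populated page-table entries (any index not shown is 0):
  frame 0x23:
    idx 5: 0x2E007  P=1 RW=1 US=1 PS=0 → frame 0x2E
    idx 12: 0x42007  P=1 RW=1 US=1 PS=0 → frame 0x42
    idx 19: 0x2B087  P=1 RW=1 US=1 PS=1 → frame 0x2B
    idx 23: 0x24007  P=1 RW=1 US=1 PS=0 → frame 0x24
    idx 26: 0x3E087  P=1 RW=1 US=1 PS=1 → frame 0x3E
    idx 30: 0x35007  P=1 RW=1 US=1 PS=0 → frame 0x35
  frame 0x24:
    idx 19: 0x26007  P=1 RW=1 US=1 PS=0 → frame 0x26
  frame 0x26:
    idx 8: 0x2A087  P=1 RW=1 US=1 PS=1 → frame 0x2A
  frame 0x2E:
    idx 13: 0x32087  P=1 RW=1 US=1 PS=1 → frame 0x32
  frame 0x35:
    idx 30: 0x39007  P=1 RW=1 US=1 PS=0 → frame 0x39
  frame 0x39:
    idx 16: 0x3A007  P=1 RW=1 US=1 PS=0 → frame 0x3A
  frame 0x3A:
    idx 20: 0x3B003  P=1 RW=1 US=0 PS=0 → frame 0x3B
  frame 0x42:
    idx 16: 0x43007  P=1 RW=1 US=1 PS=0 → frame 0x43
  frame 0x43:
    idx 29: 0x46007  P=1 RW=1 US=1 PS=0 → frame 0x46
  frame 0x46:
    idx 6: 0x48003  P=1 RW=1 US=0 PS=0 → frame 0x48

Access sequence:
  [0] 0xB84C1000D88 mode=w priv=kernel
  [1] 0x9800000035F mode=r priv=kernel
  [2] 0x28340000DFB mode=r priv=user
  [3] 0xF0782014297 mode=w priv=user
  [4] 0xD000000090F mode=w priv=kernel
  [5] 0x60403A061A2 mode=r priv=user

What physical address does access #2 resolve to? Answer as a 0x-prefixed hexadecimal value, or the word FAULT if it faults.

Trace:
#0 VA=0xB84C1000D88 (w,kernel):
  lvl0: tbl 0x23, slot 23 ⇒ 0x24007 (P1/RW1/US1/PS0)
  lvl1: tbl 0x24, slot 19 ⇒ 0x26007 (P1/RW1/US1/PS0)
  lvl2: tbl 0x26, slot 8 ⇒ 0x2A087 (P1/RW1/US1/PS1)
  → PA=0x2AD88 (huge @L2)  (3 entries read)
#1 VA=0x9800000035F (r,kernel):
  lvl0: tbl 0x23, slot 19 ⇒ 0x2B087 (P1/RW1/US1/PS1)
  → PA=0x2B35F (huge @L0)  (1 entries read)
#2 VA=0x28340000DFB (r,user):
  lvl0: tbl 0x23, slot 5 ⇒ 0x2E007 (P1/RW1/US1/PS0)
  lvl1: tbl 0x2E, slot 13 ⇒ 0x32087 (P1/RW1/US1/PS1)
  → PA=0x32DFB (huge @L1)  (2 entries read)
#3 VA=0xF0782014297 (w,user):
  lvl0: tbl 0x23, slot 30 ⇒ 0x35007 (P1/RW1/US1/PS0)
  lvl1: tbl 0x35, slot 30 ⇒ 0x39007 (P1/RW1/US1/PS0)
  lvl2: tbl 0x39, slot 16 ⇒ 0x3A007 (P1/RW1/US1/PS0)
  lvl3: tbl 0x3A, slot 20 ⇒ 0x3B003 (P1/RW1/US0/PS0)
  ✗ PROTECTION_VIOLATION  [4 reads]
#4 VA=0xD000000090F (w,kernel):
  lvl0: tbl 0x23, slot 26 ⇒ 0x3E087 (P1/RW1/US1/PS1)
  → PA=0x3E90F (huge @L0)  (1 entries read)
#5 VA=0x60403A061A2 (r,user):
  lvl0: tbl 0x23, slot 12 ⇒ 0x42007 (P1/RW1/US1/PS0)
  lvl1: tbl 0x42, slot 16 ⇒ 0x43007 (P1/RW1/US1/PS0)
  lvl2: tbl 0x43, slot 29 ⇒ 0x46007 (P1/RW1/US1/PS0)
  lvl3: tbl 0x46, slot 6 ⇒ 0x48003 (P1/RW1/US0/PS0)
  ✗ PROTECTION_VIOLATION  [4 reads]

Access #2 PA: 0x32DFB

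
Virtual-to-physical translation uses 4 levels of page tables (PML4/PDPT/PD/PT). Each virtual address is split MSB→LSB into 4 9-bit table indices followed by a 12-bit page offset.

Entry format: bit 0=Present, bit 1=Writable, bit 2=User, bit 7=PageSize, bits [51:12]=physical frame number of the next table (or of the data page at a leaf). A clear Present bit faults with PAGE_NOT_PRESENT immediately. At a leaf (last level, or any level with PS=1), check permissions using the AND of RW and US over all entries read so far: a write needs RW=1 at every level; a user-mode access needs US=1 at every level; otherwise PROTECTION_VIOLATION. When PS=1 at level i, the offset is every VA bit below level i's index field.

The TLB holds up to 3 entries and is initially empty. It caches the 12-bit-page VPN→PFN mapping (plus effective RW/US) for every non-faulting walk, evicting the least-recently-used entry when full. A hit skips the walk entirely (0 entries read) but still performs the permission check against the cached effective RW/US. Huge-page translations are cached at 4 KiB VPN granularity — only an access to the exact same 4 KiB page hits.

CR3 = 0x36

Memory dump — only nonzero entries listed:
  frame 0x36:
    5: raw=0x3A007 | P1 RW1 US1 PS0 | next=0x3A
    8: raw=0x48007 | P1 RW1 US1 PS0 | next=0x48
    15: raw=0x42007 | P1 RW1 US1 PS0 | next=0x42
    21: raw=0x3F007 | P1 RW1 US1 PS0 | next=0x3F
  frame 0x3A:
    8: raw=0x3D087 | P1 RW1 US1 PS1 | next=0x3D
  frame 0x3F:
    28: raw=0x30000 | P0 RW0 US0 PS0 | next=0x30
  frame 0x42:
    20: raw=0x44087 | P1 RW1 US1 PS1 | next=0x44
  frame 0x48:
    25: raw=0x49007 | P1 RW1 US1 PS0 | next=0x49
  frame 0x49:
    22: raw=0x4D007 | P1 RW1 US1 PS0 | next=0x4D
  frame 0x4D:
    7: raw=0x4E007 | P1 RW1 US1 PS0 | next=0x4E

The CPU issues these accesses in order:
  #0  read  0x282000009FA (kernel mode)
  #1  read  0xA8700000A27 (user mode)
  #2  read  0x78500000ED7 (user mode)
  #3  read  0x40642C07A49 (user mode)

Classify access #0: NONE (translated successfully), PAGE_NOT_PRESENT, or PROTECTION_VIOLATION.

Walk each access:
#0 VA=0x282000009FA (r,kernel):
  [0] read 0x36 idx=5: raw=0x3A007 flags P=1 W=1 U=1 S=0
  [1] read 0x3A idx=8: raw=0x3D087 flags P=1 W=1 U=1 S=1
  ⇒ phys 0x3D9FA (huge @L1)  [2 reads]
#1 VA=0xA8700000A27 (r,user):
  [0] read 0x36 idx=21: raw=0x3F007 flags P=1 W=1 U=1 S=0
  [1] read 0x3F idx=28: raw=0x30000 flags P=0 W=0 U=0 S=0
  ✗ PAGE_NOT_PRESENT  [2 reads]
#2 VA=0x78500000ED7 (r,user):
  [0] read 0x36 idx=15: raw=0x42007 flags P=1 W=1 U=1 S=0
  [1] read 0x42 idx=20: raw=0x44087 flags P=1 W=1 U=1 S=1
  ⇒ phys 0x44ED7 (huge @L1)  [2 reads]
#3 VA=0x40642C07A49 (r,user):
  [0] read 0x36 idx=8: raw=0x48007 flags P=1 W=1 U=1 S=0
  [1] read 0x48 idx=25: raw=0x49007 flags P=1 W=1 U=1 S=0
  [2] read 0x49 idx=22: raw=0x4D007 flags P=1 W=1 U=1 S=0
  [3] read 0x4D idx=7: raw=0x4E007 flags P=1 W=1 U=1 S=0
  ⇒ phys 0x4EA49  [4 reads]

Access #0 fault: NONE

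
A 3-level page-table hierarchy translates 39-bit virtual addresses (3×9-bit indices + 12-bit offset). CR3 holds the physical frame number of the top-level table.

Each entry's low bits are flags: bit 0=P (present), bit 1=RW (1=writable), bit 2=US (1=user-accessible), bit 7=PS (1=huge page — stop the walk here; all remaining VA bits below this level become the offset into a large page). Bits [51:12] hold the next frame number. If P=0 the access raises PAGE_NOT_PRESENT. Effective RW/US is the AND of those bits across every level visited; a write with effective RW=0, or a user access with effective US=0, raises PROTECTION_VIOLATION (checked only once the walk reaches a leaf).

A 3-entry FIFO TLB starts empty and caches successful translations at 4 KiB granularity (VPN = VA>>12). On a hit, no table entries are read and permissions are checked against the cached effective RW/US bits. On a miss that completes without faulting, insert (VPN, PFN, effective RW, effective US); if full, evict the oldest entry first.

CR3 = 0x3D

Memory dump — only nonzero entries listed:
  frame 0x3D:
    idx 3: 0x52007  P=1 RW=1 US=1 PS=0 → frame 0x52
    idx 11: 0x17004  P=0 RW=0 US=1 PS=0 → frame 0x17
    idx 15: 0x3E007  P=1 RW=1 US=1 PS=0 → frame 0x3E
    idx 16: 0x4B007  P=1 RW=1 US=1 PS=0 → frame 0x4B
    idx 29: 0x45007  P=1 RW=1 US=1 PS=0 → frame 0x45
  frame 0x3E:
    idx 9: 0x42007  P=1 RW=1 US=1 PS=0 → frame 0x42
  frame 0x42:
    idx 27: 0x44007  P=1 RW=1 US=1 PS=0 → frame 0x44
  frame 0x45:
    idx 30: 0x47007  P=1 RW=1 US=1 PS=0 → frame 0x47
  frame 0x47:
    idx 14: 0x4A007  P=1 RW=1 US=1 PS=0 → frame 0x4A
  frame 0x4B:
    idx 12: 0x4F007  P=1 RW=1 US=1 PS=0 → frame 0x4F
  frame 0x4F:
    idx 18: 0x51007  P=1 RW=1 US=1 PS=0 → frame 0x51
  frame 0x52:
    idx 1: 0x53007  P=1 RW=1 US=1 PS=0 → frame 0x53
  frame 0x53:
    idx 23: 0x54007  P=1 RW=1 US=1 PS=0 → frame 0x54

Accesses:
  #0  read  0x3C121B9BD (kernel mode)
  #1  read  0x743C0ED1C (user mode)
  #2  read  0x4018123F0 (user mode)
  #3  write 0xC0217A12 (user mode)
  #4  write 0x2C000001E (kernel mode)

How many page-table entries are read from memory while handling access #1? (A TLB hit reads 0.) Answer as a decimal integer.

Walk each access:
#0 VA=0x3C121B9BD (r,kernel):
  lvl0: tbl 0x3D, slot 15 ⇒ 0x3E007 (P1/RW1/US1/PS0)
  lvl1: tbl 0x3E, slot 9 ⇒ 0x42007 (P1/RW1/US1/PS0)
  lvl2: tbl 0x42, slot 27 ⇒ 0x44007 (P1/RW1/US1/PS0)
  ✓ 0x449BD  — 3 lookups
#1 VA=0x743C0ED1C (r,user):
  lvl0: tbl 0x3D, slot 29 ⇒ 0x45007 (P1/RW1/US1/PS0)
  lvl1: tbl 0x45, slot 30 ⇒ 0x47007 (P1/RW1/US1/PS0)
  lvl2: tbl 0x47, slot 14 ⇒ 0x4A007 (P1/RW1/US1/PS0)
  ✓ 0x4AD1C  — 3 lookups
#2 VA=0x4018123F0 (r,user):
  lvl0: tbl 0x3D, slot 16 ⇒ 0x4B007 (P1/RW1/US1/PS0)
  lvl1: tbl 0x4B, slot 12 ⇒ 0x4F007 (P1/RW1/US1/PS0)
  lvl2: tbl 0x4F, slot 18 ⇒ 0x51007 (P1/RW1/US1/PS0)
  ✓ 0x513F0  — 3 lookups
#3 VA=0xC0217A12 (w,user):
  lvl0: tbl 0x3D, slot 3 ⇒ 0x52007 (P1/RW1/US1/PS0)
  lvl1: tbl 0x52, slot 1 ⇒ 0x53007 (P1/RW1/US1/PS0)
  lvl2: tbl 0x53, slot 23 ⇒ 0x54007 (P1/RW1/US1/PS0)
  ✓ 0x54A12  — 3 lookups
#4 VA=0x2C000001E (w,kernel):
  lvl0: tbl 0x3D, slot 11 ⇒ 0x17004 (P0/RW0/US1/PS0)
  ⇒ fault: PAGE_NOT_PRESENT  — 1 lookups

Entries read for #1: 3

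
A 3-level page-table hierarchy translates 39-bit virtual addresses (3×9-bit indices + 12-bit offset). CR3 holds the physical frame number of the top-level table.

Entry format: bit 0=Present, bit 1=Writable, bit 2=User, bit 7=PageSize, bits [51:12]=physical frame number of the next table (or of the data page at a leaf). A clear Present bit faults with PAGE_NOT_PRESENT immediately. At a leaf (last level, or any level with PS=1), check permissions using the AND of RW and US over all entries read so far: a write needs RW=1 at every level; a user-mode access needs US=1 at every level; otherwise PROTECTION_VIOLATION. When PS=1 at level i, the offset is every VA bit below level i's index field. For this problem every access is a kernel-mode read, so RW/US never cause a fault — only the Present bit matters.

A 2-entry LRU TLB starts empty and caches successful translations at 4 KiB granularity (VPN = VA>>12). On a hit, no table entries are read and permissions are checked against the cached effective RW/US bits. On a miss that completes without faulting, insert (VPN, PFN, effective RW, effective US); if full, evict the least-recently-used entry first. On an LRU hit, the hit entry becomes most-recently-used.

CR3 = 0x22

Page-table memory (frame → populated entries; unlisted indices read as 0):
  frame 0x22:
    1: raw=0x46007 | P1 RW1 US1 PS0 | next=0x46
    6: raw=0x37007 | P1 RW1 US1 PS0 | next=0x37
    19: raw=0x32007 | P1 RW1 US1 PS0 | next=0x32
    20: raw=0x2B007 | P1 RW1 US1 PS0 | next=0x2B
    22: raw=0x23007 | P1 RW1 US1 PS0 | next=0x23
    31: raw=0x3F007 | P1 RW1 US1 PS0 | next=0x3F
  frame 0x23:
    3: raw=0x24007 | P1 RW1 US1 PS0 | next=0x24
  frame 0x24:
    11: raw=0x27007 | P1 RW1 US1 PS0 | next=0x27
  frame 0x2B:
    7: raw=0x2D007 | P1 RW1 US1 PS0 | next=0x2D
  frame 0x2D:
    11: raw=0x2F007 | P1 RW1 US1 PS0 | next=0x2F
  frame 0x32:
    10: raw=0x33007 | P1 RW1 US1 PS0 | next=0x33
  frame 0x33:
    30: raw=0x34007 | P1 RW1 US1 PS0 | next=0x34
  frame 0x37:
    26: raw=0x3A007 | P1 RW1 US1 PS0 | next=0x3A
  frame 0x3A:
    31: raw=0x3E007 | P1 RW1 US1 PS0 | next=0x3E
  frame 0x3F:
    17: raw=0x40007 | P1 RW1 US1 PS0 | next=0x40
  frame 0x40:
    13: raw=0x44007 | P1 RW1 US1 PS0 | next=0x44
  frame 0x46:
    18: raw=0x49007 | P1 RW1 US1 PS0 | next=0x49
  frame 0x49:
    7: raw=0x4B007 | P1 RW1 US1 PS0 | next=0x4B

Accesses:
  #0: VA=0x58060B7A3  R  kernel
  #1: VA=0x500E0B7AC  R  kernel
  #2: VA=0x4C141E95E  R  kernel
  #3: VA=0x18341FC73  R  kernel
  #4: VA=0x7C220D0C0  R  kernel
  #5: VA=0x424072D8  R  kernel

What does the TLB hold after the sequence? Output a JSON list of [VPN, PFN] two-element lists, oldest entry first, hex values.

Per-access translation:
#0 VA=0x58060B7A3 (r,kernel):
  lvl0: tbl 0x22, slot 22 ⇒ 0x23007 (P1/RW1/US1/PS0)
  lvl1: tbl 0x23, slot 3 ⇒ 0x24007 (P1/RW1/US1/PS0)
  lvl2: tbl 0x24, slot 11 ⇒ 0x27007 (P1/RW1/US1/PS0)
  ⇒ phys 0x277A3  [3 reads]
#1 VA=0x500E0B7AC (r,kernel):
  lvl0: tbl 0x22, slot 20 ⇒ 0x2B007 (P1/RW1/US1/PS0)
  lvl1: tbl 0x2B, slot 7 ⇒ 0x2D007 (P1/RW1/US1/PS0)
  lvl2: tbl 0x2D, slot 11 ⇒ 0x2F007 (P1/RW1/US1/PS0)
  ⇒ phys 0x2F7AC  [3 reads]
#2 VA=0x4C141E95E (r,kernel):
  lvl0: tbl 0x22, slot 19 ⇒ 0x32007 (P1/RW1/US1/PS0)
  lvl1: tbl 0x32, slot 10 ⇒ 0x33007 (P1/RW1/US1/PS0)
  lvl2: tbl 0x33, slot 30 ⇒ 0x34007 (P1/RW1/US1/PS0)
  ⇒ phys 0x3495E  [3 reads]
#3 VA=0x18341FC73 (r,kernel):
  lvl0: tbl 0x22, slot 6 ⇒ 0x37007 (P1/RW1/US1/PS0)
  lvl1: tbl 0x37, slot 26 ⇒ 0x3A007 (P1/RW1/US1/PS0)
  lvl2: tbl 0x3A, slot 31 ⇒ 0x3E007 (P1/RW1/US1/PS0)
  ⇒ phys 0x3EC73  [3 reads]
#4 VA=0x7C220D0C0 (r,kernel):
  lvl0: tbl 0x22, slot 31 ⇒ 0x3F007 (P1/RW1/US1/PS0)
  lvl1: tbl 0x3F, slot 17 ⇒ 0x40007 (P1/RW1/US1/PS0)
  lvl2: tbl 0x40, slot 13 ⇒ 0x44007 (P1/RW1/US1/PS0)
  ⇒ phys 0x440C0  [3 reads]
#5 VA=0x424072D8 (r,kernel):
  lvl0: tbl 0x22, slot 1 ⇒ 0x46007 (P1/RW1/US1/PS0)
  lvl1: tbl 0x46, slot 18 ⇒ 0x49007 (P1/RW1/US1/PS0)
  lvl2: tbl 0x49, slot 7 ⇒ 0x4B007 (P1/RW1/US1/PS0)
  ⇒ phys 0x4B2D8  [3 reads]

TLB: [["0x7C220D", "0x44"], ["0x42407", "0x4B"]]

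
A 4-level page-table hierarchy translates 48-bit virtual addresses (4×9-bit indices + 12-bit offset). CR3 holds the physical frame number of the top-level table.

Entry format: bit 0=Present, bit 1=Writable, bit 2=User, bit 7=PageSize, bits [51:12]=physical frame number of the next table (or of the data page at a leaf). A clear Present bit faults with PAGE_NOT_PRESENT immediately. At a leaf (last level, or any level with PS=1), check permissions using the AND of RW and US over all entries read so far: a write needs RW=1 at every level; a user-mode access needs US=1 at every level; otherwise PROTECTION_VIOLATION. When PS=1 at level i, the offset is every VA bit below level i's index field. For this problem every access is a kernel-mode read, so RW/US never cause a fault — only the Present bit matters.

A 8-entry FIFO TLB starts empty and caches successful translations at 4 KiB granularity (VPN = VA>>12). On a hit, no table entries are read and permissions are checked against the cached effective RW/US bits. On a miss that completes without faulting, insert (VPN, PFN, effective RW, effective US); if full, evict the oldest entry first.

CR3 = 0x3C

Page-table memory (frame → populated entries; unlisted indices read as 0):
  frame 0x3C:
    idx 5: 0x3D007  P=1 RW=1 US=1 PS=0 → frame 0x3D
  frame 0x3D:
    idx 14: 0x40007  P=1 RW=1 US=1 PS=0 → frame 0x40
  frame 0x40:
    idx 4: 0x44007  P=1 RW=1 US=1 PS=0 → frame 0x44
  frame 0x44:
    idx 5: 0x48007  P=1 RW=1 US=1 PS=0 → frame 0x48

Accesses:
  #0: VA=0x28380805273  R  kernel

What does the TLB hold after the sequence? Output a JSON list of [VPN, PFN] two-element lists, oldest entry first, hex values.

Trace:
#0 VA=0x28380805273 (r,kernel):
  lvl0: tbl 0x3C, slot 5 ⇒ 0x3D007 (P1/RW1/US1/PS0)
  lvl1: tbl 0x3D, slot 14 ⇒ 0x40007 (P1/RW1/US1/PS0)
  lvl2: tbl 0x40, slot 4 ⇒ 0x44007 (P1/RW1/US1/PS0)
  lvl3: tbl 0x44, slot 5 ⇒ 0x48007 (P1/RW1/US1/PS0)
  ✓ 0x48273  — 4 lookups

TLB: [["0x28380805", "0x48"]]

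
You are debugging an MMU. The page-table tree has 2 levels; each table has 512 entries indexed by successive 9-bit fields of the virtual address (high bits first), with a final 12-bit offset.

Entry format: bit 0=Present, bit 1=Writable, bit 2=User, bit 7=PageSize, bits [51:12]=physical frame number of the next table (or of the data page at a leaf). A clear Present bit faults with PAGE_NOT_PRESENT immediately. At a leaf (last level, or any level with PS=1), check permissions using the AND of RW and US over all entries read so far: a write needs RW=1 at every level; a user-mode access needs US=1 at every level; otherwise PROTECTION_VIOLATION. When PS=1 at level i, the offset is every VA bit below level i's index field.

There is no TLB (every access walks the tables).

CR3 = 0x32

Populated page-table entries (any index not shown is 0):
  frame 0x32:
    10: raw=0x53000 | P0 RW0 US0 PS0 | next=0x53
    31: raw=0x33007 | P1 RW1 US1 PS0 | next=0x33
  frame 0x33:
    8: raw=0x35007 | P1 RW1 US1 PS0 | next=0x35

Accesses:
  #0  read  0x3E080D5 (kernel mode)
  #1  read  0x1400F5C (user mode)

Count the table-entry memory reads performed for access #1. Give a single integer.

Per-access translation:
#0 VA=0x3E080D5 (r,kernel):
  L0 @0x32[31] → 0x33007  P=1,RW=1,US=1,PS=0
  L1 @0x33[8] → 0x35007  P=1,RW=1,US=1,PS=0
  → PA=0x350D5  (2 entries read)
#1 VA=0x1400F5C (r,user):
  L0 @0x32[10] → 0x53000  P=0,RW=0,US=0,PS=0
  → PAGE_NOT_PRESENT  (1 entries read)

Entries read for #1: 1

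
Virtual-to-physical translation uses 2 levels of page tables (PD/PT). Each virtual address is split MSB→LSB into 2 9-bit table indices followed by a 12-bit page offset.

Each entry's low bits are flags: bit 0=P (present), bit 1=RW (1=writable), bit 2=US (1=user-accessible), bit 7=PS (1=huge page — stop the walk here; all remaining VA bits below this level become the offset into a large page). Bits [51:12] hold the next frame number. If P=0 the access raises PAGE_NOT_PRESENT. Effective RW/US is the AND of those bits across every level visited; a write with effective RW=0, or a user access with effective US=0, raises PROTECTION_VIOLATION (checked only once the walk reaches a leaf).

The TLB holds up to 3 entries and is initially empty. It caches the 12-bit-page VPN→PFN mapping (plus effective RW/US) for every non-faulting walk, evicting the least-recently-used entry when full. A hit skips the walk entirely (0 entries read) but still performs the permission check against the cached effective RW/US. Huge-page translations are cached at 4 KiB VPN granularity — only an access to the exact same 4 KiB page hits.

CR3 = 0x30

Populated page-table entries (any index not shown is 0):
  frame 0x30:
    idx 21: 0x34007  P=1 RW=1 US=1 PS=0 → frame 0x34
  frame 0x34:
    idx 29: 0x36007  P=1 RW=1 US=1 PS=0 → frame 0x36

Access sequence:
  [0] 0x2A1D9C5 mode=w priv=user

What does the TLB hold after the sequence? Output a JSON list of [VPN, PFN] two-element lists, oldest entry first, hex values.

Trace:
#0 VA=0x2A1D9C5 (w,user):
  [0] read 0x30 idx=21: raw=0x34007 flags P=1 W=1 U=1 S=0
  [1] read 0x34 idx=29: raw=0x36007 flags P=1 W=1 U=1 S=0
  ⇒ phys 0x369C5  [2 reads]

TLB: [["0x2A1D", "0x36"]]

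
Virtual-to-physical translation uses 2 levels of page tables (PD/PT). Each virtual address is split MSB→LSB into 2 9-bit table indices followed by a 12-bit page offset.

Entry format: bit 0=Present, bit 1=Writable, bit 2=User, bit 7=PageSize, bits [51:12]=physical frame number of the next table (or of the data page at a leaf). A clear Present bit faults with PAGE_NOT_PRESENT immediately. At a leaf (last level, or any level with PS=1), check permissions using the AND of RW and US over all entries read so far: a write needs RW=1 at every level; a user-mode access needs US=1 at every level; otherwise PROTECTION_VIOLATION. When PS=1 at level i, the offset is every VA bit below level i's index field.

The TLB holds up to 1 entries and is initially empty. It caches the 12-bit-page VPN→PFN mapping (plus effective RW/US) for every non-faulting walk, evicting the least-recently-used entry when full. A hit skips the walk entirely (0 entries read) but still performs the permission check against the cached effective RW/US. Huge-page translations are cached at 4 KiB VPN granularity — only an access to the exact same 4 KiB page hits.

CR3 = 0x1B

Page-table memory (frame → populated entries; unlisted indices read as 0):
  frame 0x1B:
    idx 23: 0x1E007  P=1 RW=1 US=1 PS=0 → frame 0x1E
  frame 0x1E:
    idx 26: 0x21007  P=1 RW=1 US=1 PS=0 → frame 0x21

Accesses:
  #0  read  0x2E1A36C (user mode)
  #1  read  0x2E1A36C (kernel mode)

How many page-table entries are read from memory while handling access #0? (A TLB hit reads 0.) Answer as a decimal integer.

Trace:
#0 VA=0x2E1A36C (r,user):
  L0 @0x1B[23] → 0x1E007  P=1,RW=1,US=1,PS=0
  L1 @0x1E[26] → 0x21007  P=1,RW=1,US=1,PS=0
  ⇒ phys 0x2136C  [2 reads]
#1 VA=0x2E1A36C (r,kernel):
  TLB hit vpn=0x2E1A → PA=0x2136C

Entries read for #0: 2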